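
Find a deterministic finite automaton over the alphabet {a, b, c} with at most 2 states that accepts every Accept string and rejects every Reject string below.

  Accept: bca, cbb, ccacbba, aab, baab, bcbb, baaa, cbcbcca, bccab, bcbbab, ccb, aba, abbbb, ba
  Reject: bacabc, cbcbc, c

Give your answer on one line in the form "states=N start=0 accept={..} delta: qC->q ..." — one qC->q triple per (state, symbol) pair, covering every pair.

Fold the examples into a partial DFA from state 0: repeatedly fix the first undefined (state, symbol) met by the shortest-then-alphabetical prefix, trying targets in increasing order and rejecting any under which an Accept and a Reject string meet in one state with the same remainder; add a state when all current targets are rejected. Accepting states are where Accept strings end.
a: 0a undefined. 0a->0: ok.
b: 0b undefined. 0b->0: ok.
c: 0c undefined. 0c->0: no, bca/bacabc meet in 0. Open state 1: 0c->1.
cb: 1b undefined. 1b->0: ok.
cc: 1c undefined. 1c->0: ok.
bca: 1a undefined. 1a->0: ok.
All examples now run through 2 states with every (state, symbol) defined. Accept strings end in {0}, Reject strings end in {1}; accept={0}.

states=2 start=0 accept={0} delta: 0a->0 0b->0 0c->1 1a->0 1b->0 1c->0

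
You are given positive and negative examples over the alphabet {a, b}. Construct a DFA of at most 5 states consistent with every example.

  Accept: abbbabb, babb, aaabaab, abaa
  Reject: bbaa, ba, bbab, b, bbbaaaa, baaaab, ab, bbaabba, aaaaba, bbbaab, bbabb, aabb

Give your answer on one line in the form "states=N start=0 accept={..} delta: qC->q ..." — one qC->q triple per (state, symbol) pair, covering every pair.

states=5 start=0 accept={4} delta: 0a->0 0b->1 1a->2 1b->3 2a->4 2b->3 3a->0 3b->4 4a->1 4b->4

Fold the examples into a partial DFA from state 0: repeatedly fix the first undefined (state, symbol) met by the shortest-then-alphabetical prefix, trying targets in increasing order and rejecting any under which an Accept and a Reject string meet in one state with the same remainder; add a state when all current targets are rejected. Accepting states are where Accept strings end.
a: 0a undefined. 0a->0: ok.
b: 0b undefined. 0b->0: no, abbbabb/bbaa meet in 0. Open state 1: 0b->1.
ba: 1a undefined. 1a->0: no, babb/aabb meet in 1 with "b" left. 1a->1: no, aaabaab/baaaab meet in 1 with "b" left. Open state 2: 1a->2.
bb: 1b undefined. 1b->0: no, aaabaab/bbbaab meet in 2 with "ab" left. 1b->1: no, abbbabb/bbabb meet in 2 with "bb" left. 1b->2: no, aaabaab/bbab meet in 2 with "ab" left. Open state 3: 1b->3.
baa: 2a undefined. 2a->0: no, aaabaab/b meet in 1. 2a->1: no, aaabaab/baaaab meet in 3. 2a->2: no, aaabaab/baaaab meet in 2 with "b" left. 2a->3: no, abaa/aabb meet in 3. Open state 4: 2a->4.
bab: 2b undefined. 2b->0: no, babb/b meet in 1. 2b->1: no, babb/aabb meet in 3. 2b->2: no, babb/ba meet in 2. 2b->3: ok.
bba: 3a undefined. 3a->0: ok.
bbb: 3b undefined. 3b->0: no, abbbabb/bbabb meet in 3. 3b->1: no, abbbabb/bbab meet in 1. 3b->2: no, babb/ba meet in 2. 3b->3: no, abbbabb/bbabb meet in 3. 3b->4: ok.
baaa: 4a undefined. 4a->0: no, abbbabb/bbabb meet in 3. 4a->1: ok.
aaabaab: 4b undefined. 4b->0: no, aaabaab/bbaa meet in 0. 4b->1: no, aaabaab/bbab meet in 1. 4b->2: no, aaabaab/ba meet in 2. 4b->3: no, aaabaab/baaaab meet in 3. 4b->4: ok.
All examples now run through 5 states with every (state, symbol) defined. Accept strings end in {4}, Reject strings end in {0,1,2,3}; accept={4}.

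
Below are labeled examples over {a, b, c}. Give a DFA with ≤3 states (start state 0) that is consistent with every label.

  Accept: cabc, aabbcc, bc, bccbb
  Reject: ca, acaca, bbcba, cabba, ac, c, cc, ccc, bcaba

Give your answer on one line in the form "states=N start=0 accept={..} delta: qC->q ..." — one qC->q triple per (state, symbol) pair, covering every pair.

states=2 start=0 accept={1} delta: 0a->0 0b->1 0c->0 1a->0 1b->1 1c->1

State merging on the prefix tree: take the shortest (then alphabetical) example prefix whose next move is undefined and point that move at state 0, else 1, else 2, ...; a target is out if some Accept/Reject pair would then sit in one state with the same input left (inseparable). If every existing state is out, open a new one.
a: 0a undefined. 0a->0: ok.
b: 0b undefined. 0b->0: no, aabbcc/cc meet in 0 with "cc" left. Open state 1: 0b->1.
c: 0c undefined. 0c->0: ok.
bb: 1b undefined. 1b->0: no, aabbcc/ca meet in 0. 1b->1: ok.
bc: 1c undefined. 1c->0: no, cabc/ca meet in 0. 1c->1: ok.
bca: 1a undefined. 1a->0: ok.
All examples now run through 2 states with every (state, symbol) defined. Accept strings end in {1}, Reject strings end in {0}; accept={1}.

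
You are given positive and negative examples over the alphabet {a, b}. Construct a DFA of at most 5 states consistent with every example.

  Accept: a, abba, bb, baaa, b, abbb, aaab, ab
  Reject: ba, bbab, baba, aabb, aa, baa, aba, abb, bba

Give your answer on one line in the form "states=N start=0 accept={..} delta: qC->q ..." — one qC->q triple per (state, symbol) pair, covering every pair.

states=4 start=0 accept={1,3} delta: 0a->1 0b->1 1a->2 1b->3 2a->0 2b->2 3a->2 3b->0

Grow the machine one transition at a time. Run the examples from 0; the earliest place one falls off (shortest prefix, ties alphabetical) gets sent to the lowest-numbered state that keeps every Accept/Reject pair distinguishable — a pair clashes when both reach the same state with identical unread suffix — and to a fresh state only if none does.
a: 0a undefined. 0a->0: no, a/aa meet in 0. Open state 1: 0a->1.
b: 0b undefined. 0b->0: no, a/ba meet in 1. 0b->1: ok.
aa: 1a undefined. 1a->0: no, a/baa meet in 1. 1a->1: no, a/ba meet in 1. Open state 2: 1a->2.
ab: 1b undefined. 1b->0: no, a/aba meet in 1. 1b->1: no, a/abb meet in 1. 1b->2: no, abba/baba meet in 2 with "ba" left. Open state 3: 1b->3.
aaa: 2a undefined. 2a->0: ok.
aab: 2b undefined. 2b->0: no, a/baba meet in 1. 2b->1: no, bb/aabb meet in 3. 2b->2: ok.
aba: 3a undefined. 3a->0: no, a/bbab meet in 1. 3a->1: no, a/aba meet in 1. 3a->2: ok.
abb: 3b undefined. 3b->0: ok.
All examples now run through 4 states with every (state, symbol) defined. Accept strings end in {1,3}, Reject strings end in {0,2}; accept={1,3}.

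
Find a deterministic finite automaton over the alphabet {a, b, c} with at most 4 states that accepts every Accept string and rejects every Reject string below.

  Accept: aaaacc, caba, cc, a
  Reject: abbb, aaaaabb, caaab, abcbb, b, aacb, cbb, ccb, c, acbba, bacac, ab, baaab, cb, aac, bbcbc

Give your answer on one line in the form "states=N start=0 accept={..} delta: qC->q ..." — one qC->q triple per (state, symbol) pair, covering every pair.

Fold the examples into a partial DFA from state 0: repeatedly fix the first undefined (state, symbol) met by the shortest-then-alphabetical prefix, trying targets in increasing order and rejecting any under which an Accept and a Reject string meet in one state with the same remainder; add a state when all current targets are rejected. Accepting states are where Accept strings end.
a: 0a undefined. 0a->0: ok.
b: 0b undefined. 0b->0: no, a/abbb meet in 0. Open state 1: 0b->1.
c: 0c undefined. 0c->0: no, aaaacc/c meet in 0. 0c->1: ok.
ba: 1a undefined. 1a->0: ok.
bb: 1b undefined. 1b->0: no, caba/aaaaabb meet in 0. 1b->1: no, caba/acbba meet in 0. Open state 2: 1b->2.
cc: 1c undefined. 1c->0: ok.
bbc: 2c undefined. 2c->0: no, aaaacc/bbcbc meet in 0. 2c->1: ok.
cbb: 2b undefined. 2b->0: no, aaaacc/abbb meet in 0. 2b->1: no, aaaacc/acbba meet in 0. 2b->2: ok.
acbba: 2a undefined. 2a->0: no, aaaacc/acbba meet in 0. 2a->1: ok.
All examples now run through 3 states with every (state, symbol) defined. Accept strings end in {0}, Reject strings end in {1,2}; accept={0}.

states=3 start=0 accept={0} delta: 0a->0 0b->1 0c->1 1a->0 1b->2 1c->0 2a->1 2b->2 2c->1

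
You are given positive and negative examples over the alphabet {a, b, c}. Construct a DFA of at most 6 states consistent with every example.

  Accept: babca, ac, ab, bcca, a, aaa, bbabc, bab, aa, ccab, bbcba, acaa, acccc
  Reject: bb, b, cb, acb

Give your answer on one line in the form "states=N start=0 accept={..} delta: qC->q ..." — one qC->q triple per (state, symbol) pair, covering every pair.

states=3 start=0 accept={1,2} delta: 0a->1 0b->0 0c->0 1a->1 1b->1 1c->2 2a->1 2b->0 2c->1

Grow the machine one transition at a time. Run the examples from 0; the earliest place one falls off (shortest prefix, ties alphabetical) gets sent to the lowest-numbered state that keeps every Accept/Reject pair distinguishable — a pair clashes when both reach the same state with identical unread suffix — and to a fresh state only if none does.
a: 0a undefined. 0a->0: no, ab/b meet in 0 with "b" left. Open state 1: 0a->1.
b: 0b undefined. 0b->0: ok.
c: 0c undefined. 0c->0: ok.
aa: 1a undefined. 1a->0: no, aa/bb meet in 0. 1a->1: ok.
ab: 1b undefined. 1b->0: no, ab/bb meet in 0. 1b->1: ok.
ac: 1c undefined. 1c->0: no, ac/bb meet in 0. 1c->1: no, babca/acb meet in 1. Open state 2: 1c->2.
aca: 2a undefined. 2a->0: no, babca/bb meet in 0. 2a->1: ok.
acb: 2b undefined. 2b->0: ok.
acc: 2c undefined. 2c->0: no, acccc/bb meet in 0. 2c->1: ok.
All examples now run through 3 states with every (state, symbol) defined. Accept strings end in {1,2}, Reject strings end in {0}; accept={1,2}.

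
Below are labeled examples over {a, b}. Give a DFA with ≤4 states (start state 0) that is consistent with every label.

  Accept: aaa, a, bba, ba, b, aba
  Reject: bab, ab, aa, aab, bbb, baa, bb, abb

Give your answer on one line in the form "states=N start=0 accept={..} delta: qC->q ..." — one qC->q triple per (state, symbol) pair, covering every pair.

states=4 start=0 accept={0,1,2} delta: 0a->1 0b->2 1a->3 1b->3 2a->1 2b->3 3a->0 3b->3

Fold the examples into a partial DFA from state 0: repeatedly fix the first undefined (state, symbol) met by the shortest-then-alphabetical prefix, trying targets in increasing order and rejecting any under which an Accept and a Reject string meet in one state with the same remainder; add a state when all current targets are rejected. Accepting states are where Accept strings end.
a: 0a undefined. 0a->0: no, aaa/aa meet in 0. Open state 1: 0a->1.
b: 0b undefined. 0b->0: no, b/bbb meet in 0. 0b->1: no, aaa/baa meet in 1 with "aa" left. Open state 2: 0b->2.
aa: 1a undefined. 1a->0: no, b/aab meet in 2. 1a->1: no, aaa/aa meet in 1. 1a->2: no, b/aa meet in 2. Open state 3: 1a->3.
ab: 1b undefined. 1b->0: no, b/abb meet in 2. 1b->1: no, a/ab meet in 1. 1b->2: no, b/ab meet in 2. 1b->3: ok.
ba: 2a undefined. 2a->0: no, a/baa meet in 1. 2a->1: ok.
bb: 2b undefined. 2b->0: no, b/bbb meet in 2. 2b->1: no, a/bb meet in 1. 2b->2: no, b/bbb meet in 2. 2b->3: ok.
aaa: 3a undefined. 3a->0: ok.
aab: 3b undefined. 3b->0: no, aaa/aab meet in 0. 3b->1: no, a/aab meet in 1. 3b->2: no, b/aab meet in 2. 3b->3: ok.
All examples now run through 4 states with every (state, symbol) defined. Accept strings end in {0,1,2}, Reject strings end in {3}; accept={0,1,2}.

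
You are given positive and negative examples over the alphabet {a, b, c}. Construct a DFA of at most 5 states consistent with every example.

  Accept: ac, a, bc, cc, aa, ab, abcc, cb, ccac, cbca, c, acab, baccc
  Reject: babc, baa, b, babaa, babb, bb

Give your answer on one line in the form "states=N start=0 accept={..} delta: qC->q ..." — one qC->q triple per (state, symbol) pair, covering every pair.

State merging on the prefix tree: take the shortest (then alphabetical) example prefix whose next move is undefined and point that move at state 0, else 1, else 2, ...; a target is out if some Accept/Reject pair would then sit in one state with the same input left (inseparable). If every existing state is out, open a new one.
a: 0a undefined. 0a->0: no, ab/b meet in 0 with "b" left. Open state 1: 0a->1.
b: 0b undefined. 0b->0: no, aa/baa meet in 1 with "a" left. 0b->1: no, a/b meet in 1. Open state 2: 0b->2.
c: 0c undefined. 0c->0: no, cb/b meet in 2. 0c->1: ok.
aa: 1a undefined. 1a->0: ok.
ab: 1b undefined. 1b->0: ok.
ac: 1c undefined. 1c->0: ok.
ba: 2a undefined. 2a->0: no, a/baa meet in 1. 2a->1: no, ac/baa meet in 0. 2a->2: ok.
bb: 2b undefined. 2b->0: no, ac/babaa meet in 0. 2b->1: no, ac/babc meet in 0. 2b->2: no, bc/babc meet in 2 with "c" left. Open state 3: 2b->3.
bc: 2c undefined. 2c->0: ok.
baba: 3a undefined. 3a->0: no, a/babaa meet in 1. 3a->1: no, ac/babaa meet in 0. 3a->2: ok.
babb: 3b undefined. 3b->0: no, ac/babb meet in 0. 3b->1: no, a/babb meet in 1. 3b->2: ok.
babc: 3c undefined. 3c->0: no, ac/babc meet in 0. 3c->1: no, a/babc meet in 1. 3c->2: ok.
All examples now run through 4 states with every (state, symbol) defined. Accept strings end in {0,1}, Reject strings end in {2,3}; accept={0,1}.

states=4 start=0 accept={0,1} delta: 0a->1 0b->2 0c->1 1a->0 1b->0 1c->0 2a->2 2b->3 2c->0 3a->2 3b->2 3c->2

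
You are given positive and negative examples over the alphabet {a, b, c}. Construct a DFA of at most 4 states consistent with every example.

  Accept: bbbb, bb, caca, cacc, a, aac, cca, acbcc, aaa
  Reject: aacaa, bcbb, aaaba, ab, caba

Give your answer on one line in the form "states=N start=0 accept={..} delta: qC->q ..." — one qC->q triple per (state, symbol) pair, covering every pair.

states=4 start=0 accept={0,2} delta: 0a->0 0b->1 0c->2 1a->1 1b->0 1c->1 2a->3 2b->0 2c->0 3a->1 3b->1 3c->0

Grow the machine one transition at a time. Run the examples from 0; the earliest place one falls off (shortest prefix, ties alphabetical) gets sent to the lowest-numbered state that keeps every Accept/Reject pair distinguishable — a pair clashes when both reach the same state with identical unread suffix — and to a fresh state only if none does.
a: 0a undefined. 0a->0: ok.
b: 0b undefined. 0b->0: no, bbbb/aaaba meet in 0. Open state 1: 0b->1.
c: 0c undefined. 0c->0: no, caca/aacaa meet in 0. 0c->1: no, aac/ab meet in 1. Open state 2: 0c->2.
bb: 1b undefined. 1b->0: ok.
bc: 1c undefined. 1c->0: no, bbbb/bcbb meet in 0. 1c->1: ok.
ca: 2a undefined. 2a->0: no, bbbb/aacaa meet in 0. 2a->1: no, bbbb/caba meet in 0. 2a->2: no, aac/aacaa meet in 2. Open state 3: 2a->3.
cc: 2c undefined. 2c->0: ok.
acb: 2b undefined. 2b->0: ok.
cab: 3b undefined. 3b->0: no, bbbb/caba meet in 0. 3b->1: ok.
cac: 3c undefined. 3c->0: ok.
caba: 1a undefined. 1a->0: no, bbbb/aaaba meet in 0. 1a->1: ok.
aacaa: 3a undefined. 3a->0: no, bbbb/aacaa meet in 0. 3a->1: ok.
All examples now run through 4 states with every (state, symbol) defined. Accept strings end in {0,2}, Reject strings end in {1}; accept={0,2}.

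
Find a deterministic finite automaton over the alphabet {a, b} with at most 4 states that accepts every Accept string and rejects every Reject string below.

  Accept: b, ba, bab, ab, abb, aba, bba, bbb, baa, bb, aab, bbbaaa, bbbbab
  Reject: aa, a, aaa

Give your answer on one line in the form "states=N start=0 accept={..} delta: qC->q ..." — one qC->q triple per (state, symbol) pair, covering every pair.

states=2 start=0 accept={1} delta: 0a->0 0b->1 1a->1 1b->1

Fold the examples into a partial DFA from state 0: repeatedly fix the first undefined (state, symbol) met by the shortest-then-alphabetical prefix, trying targets in increasing order and rejecting any under which an Accept and a Reject string meet in one state with the same remainder; add a state when all current targets are rejected. Accepting states are where Accept strings end.
a: 0a undefined. 0a->0: ok.
b: 0b undefined. 0b->0: no, b/aa meet in 0. Open state 1: 0b->1.
ba: 1a undefined. 1a->0: no, ba/aa meet in 0. 1a->1: ok.
bb: 1b undefined. 1b->0: no, bab/aa meet in 0. 1b->1: ok.
All examples now run through 2 states with every (state, symbol) defined. Accept strings end in {1}, Reject strings end in {0}; accept={1}.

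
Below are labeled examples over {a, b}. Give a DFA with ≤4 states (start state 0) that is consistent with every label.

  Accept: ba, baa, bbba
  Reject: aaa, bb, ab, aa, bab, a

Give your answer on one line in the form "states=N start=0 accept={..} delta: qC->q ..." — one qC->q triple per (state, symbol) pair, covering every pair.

Fold the examples into a partial DFA from state 0: repeatedly fix the first undefined (state, symbol) met by the shortest-then-alphabetical prefix, trying targets in increasing order and rejecting any under which an Accept and a Reject string meet in one state with the same remainder; add a state when all current targets are rejected. Accepting states are where Accept strings end.
a: 0a undefined. 0a->0: ok.
b: 0b undefined. 0b->0: no, ba/aaa meet in 0. Open state 1: 0b->1.
ba: 1a undefined. 1a->0: no, ba/aaa meet in 0. 1a->1: no, ba/ab meet in 1. Open state 2: 1a->2.
bb: 1b undefined. 1b->0: ok.
baa: 2a undefined. 2a->0: no, baa/aaa meet in 0. 2a->1: no, baa/ab meet in 1. 2a->2: ok.
bab: 2b undefined. 2b->0: ok.
All examples now run through 3 states with every (state, symbol) defined. Accept strings end in {2}, Reject strings end in {0,1}; accept={2}.

states=3 start=0 accept={2} delta: 0a->0 0b->1 1a->2 1b->0 2a->2 2b->0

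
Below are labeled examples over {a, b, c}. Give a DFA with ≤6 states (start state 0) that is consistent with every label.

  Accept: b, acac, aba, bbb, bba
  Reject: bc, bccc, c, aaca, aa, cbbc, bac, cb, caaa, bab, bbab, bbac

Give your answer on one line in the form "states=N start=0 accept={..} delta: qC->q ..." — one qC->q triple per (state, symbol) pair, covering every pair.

Fold the examples into a partial DFA from state 0: repeatedly fix the first undefined (state, symbol) met by the shortest-then-alphabetical prefix, trying targets in increasing order and rejecting any under which an Accept and a Reject string meet in one state with the same remainder; add a state when all current targets are rejected. Accepting states are where Accept strings end.
a: 0a undefined. 0a->0: ok.
b: 0b undefined. 0b->0: no, b/aa meet in 0. Open state 1: 0b->1.
c: 0c undefined. 0c->0: no, b/cb meet in 1. 0c->1: no, b/c meet in 1. Open state 2: 0c->2.
ba: 1a undefined. 1a->0: no, b/bab meet in 1. 1a->1: ok.
bb: 1b undefined. 1b->0: no, b/bbab meet in 1. 1b->1: no, b/bab meet in 1. 1b->2: no, acac/bbac meet in 2 with "ac" left. Open state 3: 1b->3.
bc: 1c undefined. 1c->0: ok.
ca: 2a undefined. 2a->0: no, acac/c meet in 2. 2a->1: no, b/aaca meet in 1. 2a->2: no, acac/bccc meet in 2 with "c" left. 2a->3: ok.
cb: 2b undefined. 2b->0: ok.
bba: 3a undefined. 3a->0: no, b/bbab meet in 1. 3a->1: no, b/caaa meet in 1. 3a->2: no, bba/c meet in 2. 3a->3: no, acac/bbac meet in 3 with "c" left. Open state 4: 3a->4.
bbb: 3b undefined. 3b->0: no, bbb/bc meet in 0. 3b->1: ok.
acac: 3c undefined. 3c->0: no, acac/bc meet in 0. 3c->1: ok.
bbab: 4b undefined. 4b->0: ok.
bbac: 4c undefined. 4c->0: ok.
bccc: 2c undefined. 2c->0: ok.
caaa: 4a undefined. 4a->0: ok.
All examples now run through 5 states with every (state, symbol) defined. Accept strings end in {1,4}, Reject strings end in {0,2,3}; accept={1,4}.

states=5 start=0 accept={1,4} delta: 0a->0 0b->1 0c->2 1a->1 1b->3 1c->0 2a->3 2b->0 2c->0 3a->4 3b->1 3c->1 4a->0 4b->0 4c->0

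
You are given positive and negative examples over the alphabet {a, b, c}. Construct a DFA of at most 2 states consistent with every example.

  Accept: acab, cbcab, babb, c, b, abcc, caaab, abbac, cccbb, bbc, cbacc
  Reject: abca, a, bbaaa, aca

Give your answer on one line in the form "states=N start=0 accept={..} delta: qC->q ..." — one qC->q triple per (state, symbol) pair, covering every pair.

State merging on the prefix tree: take the shortest (then alphabetical) example prefix whose next move is undefined and point that move at state 0, else 1, else 2, ...; a target is out if some Accept/Reject pair would then sit in one state with the same input left (inseparable). If every existing state is out, open a new one.
a: 0a undefined. 0a->0: ok.
b: 0b undefined. 0b->0: no, babb/a meet in 0. Open state 1: 0b->1.
c: 0c undefined. 0c->0: no, c/a meet in 0. 0c->1: ok.
ba: 1a undefined. 1a->0: ok.
bb: 1b undefined. 1b->0: no, babb/a meet in 0. 1b->1: ok.
cc: 1c undefined. 1c->0: no, bbc/abca meet in 0. 1c->1: ok.
All examples now run through 2 states with every (state, symbol) defined. Accept strings end in {1}, Reject strings end in {0}; accept={1}.

states=2 start=0 accept={1} delta: 0a->0 0b->1 0c->1 1a->0 1b->1 1c->1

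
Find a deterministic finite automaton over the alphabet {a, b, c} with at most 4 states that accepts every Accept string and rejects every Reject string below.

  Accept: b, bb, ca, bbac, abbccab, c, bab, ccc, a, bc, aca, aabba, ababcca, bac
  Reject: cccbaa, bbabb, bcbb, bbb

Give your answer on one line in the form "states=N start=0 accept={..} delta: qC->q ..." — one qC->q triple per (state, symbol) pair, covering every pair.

states=4 start=0 accept={0,1,3} delta: 0a->0 0b->1 0c->0 1a->2 1b->3 1c->1 2a->2 2b->0 2c->0 3a->1 3b->2 3c->0

State merging on the prefix tree: take the shortest (then alphabetical) example prefix whose next move is undefined and point that move at state 0, else 1, else 2, ...; a target is out if some Accept/Reject pair would then sit in one state with the same input left (inseparable). If every existing state is out, open a new one.
a: 0a undefined. 0a->0: ok.
b: 0b undefined. 0b->0: no, b/bbabb meet in 0. Open state 1: 0b->1.
c: 0c undefined. 0c->0: ok.
ba: 1a undefined. 1a->0: no, ca/cccbaa meet in 0. 1a->1: no, b/cccbaa meet in 1. Open state 2: 1a->2.
bb: 1b undefined. 1b->0: no, b/bbb meet in 1. 1b->1: no, b/bbb meet in 1. 1b->2: no, bab/bbb meet in 2 with "b" left. Open state 3: 1b->3.
bc: 1c undefined. 1c->0: no, bb/bcbb meet in 3. 1c->1: ok.
bab: 2b undefined. 2b->0: ok.
bac: 2c undefined. 2c->0: ok.
bba: 3a undefined. 3a->0: no, bb/bbabb meet in 3. 3a->1: ok.
bbb: 3b undefined. 3b->0: no, ca/bbabb meet in 0. 3b->1: no, b/bbabb meet in 1. 3b->2: ok.
abbc: 3c undefined. 3c->0: ok.
cccbaa: 2a undefined. 2a->0: no, ca/cccbaa meet in 0. 2a->1: no, b/cccbaa meet in 1. 2a->2: ok.
All examples now run through 4 states with every (state, symbol) defined. Accept strings end in {0,1,3}, Reject strings end in {2}; accept={0,1,3}.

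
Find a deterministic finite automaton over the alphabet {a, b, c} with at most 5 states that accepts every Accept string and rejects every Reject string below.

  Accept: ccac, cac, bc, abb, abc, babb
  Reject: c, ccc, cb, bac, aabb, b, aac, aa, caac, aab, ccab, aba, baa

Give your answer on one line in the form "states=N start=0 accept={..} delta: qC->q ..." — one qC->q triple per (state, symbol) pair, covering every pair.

states=5 start=0 accept={1} delta: 0a->1 0b->2 0c->0 1a->0 1b->3 1c->1 2a->4 2b->0 2c->1 3a->0 3b->1 3c->1 4a->0 4b->3 4c->0

State merging on the prefix tree: take the shortest (then alphabetical) example prefix whose next move is undefined and point that move at state 0, else 1, else 2, ...; a target is out if some Accept/Reject pair would then sit in one state with the same input left (inseparable). If every existing state is out, open a new one.
a: 0a undefined. 0a->0: no, abb/aabb meet in 0 with "bb" left. Open state 1: 0a->1.
b: 0b undefined. 0b->0: no, bc/c meet in 0 with "c" left. 0b->1: no, babb/aabb meet in 1 with "abb" left. Open state 2: 0b->2.
c: 0c undefined. 0c->0: ok.
aa: 1a undefined. 1a->0: ok.
ab: 1b undefined. 1b->0: no, abb/cb meet in 2. 1b->1: no, abb/ccab meet in 1. 1b->2: no, abb/aabb meet in 2 with "b" left. Open state 3: 1b->3.
ba: 2a undefined. 2a->0: no, babb/aabb meet in 2 with "b" left. 2a->1: no, ccac/bac meet in 1 with "c" left. 2a->2: no, bc/bac meet in 2 with "c" left. 2a->3: no, abc/bac meet in 3 with "c" left. Open state 4: 2a->4.
bc: 2c undefined. 2c->0: no, bc/c meet in 0. 2c->1: ok.
aba: 3a undefined. 3a->0: ok.
abb: 3b undefined. 3b->0: no, abb/c meet in 0. 3b->1: ok.
abc: 3c undefined. 3c->0: no, abc/c meet in 0. 3c->1: ok.
baa: 4a undefined. 4a->0: ok.
bab: 4b undefined. 4b->0: no, babb/cb meet in 2. 4b->1: no, babb/ccab meet in 3. 4b->2: no, babb/aabb meet in 2 with "b" left. 4b->3: ok.
bac: 4c undefined. 4c->0: ok.
cac: 1c undefined. 1c->0: no, ccac/c meet in 0. 1c->1: ok.
aabb: 2b undefined. 2b->0: ok.
All examples now run through 5 states with every (state, symbol) defined. Accept strings end in {1}, Reject strings end in {0,2,3}; accept={1}.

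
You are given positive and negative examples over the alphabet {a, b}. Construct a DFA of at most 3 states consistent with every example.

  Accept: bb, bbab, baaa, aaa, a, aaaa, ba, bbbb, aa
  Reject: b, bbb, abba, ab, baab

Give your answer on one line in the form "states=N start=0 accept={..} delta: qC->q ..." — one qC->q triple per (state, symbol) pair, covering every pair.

states=3 start=0 accept={0,2} delta: 0a->0 0b->1 1a->0 1b->2 2a->1 2b->1

Fold the examples into a partial DFA from state 0: repeatedly fix the first undefined (state, symbol) met by the shortest-then-alphabetical prefix, trying targets in increasing order and rejecting any under which an Accept and a Reject string meet in one state with the same remainder; add a state when all current targets are rejected. Accepting states are where Accept strings end.
a: 0a undefined. 0a->0: ok.
b: 0b undefined. 0b->0: no, bb/b meet in 0. Open state 1: 0b->1.
ba: 1a undefined. 1a->0: ok.
bb: 1b undefined. 1b->0: no, bb/abba meet in 0. 1b->1: no, bb/b meet in 1. Open state 2: 1b->2.
bba: 2a undefined. 2a->0: no, bbab/b meet in 1. 2a->1: ok.
bbb: 2b undefined. 2b->0: no, baaa/bbb meet in 0. 2b->1: ok.
All examples now run through 3 states with every (state, symbol) defined. Accept strings end in {0,2}, Reject strings end in {1}; accept={0,2}.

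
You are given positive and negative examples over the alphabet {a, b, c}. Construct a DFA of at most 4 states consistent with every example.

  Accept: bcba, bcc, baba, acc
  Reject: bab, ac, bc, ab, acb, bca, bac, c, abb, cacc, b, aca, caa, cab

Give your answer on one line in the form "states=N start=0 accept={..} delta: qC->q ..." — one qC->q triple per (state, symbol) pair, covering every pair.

State merging on the prefix tree: take the shortest (then alphabetical) example prefix whose next move is undefined and point that move at state 0, else 1, else 2, ...; a target is out if some Accept/Reject pair would then sit in one state with the same input left (inseparable). If every existing state is out, open a new one.
a: 0a undefined. 0a->0: ok.
b: 0b undefined. 0b->0: no, baba/bab meet in 0. Open state 1: 0b->1.
c: 0c undefined. 0c->0: no, acc/ac meet in 0. 0c->1: no, acc/bc meet in 1 with "c" left. Open state 2: 0c->2.
ba: 1a undefined. 1a->0: ok.
bc: 1c undefined. 1c->0: no, bcba/bc meet in 0. 1c->1: no, bcc/bab meet in 1. 1c->2: ok.
ca: 2a undefined. 2a->0: no, bcc/cacc meet in 2 with "c" left. 2a->1: no, bcc/cacc meet in 2 with "c" left. 2a->2: ok.
abb: 1b undefined. 1b->0: no, baba/abb meet in 0. 1b->1: ok.
acb: 2b undefined. 2b->0: no, bcba/acb meet in 0. 2b->1: ok.
acc: 2c undefined. 2c->0: ok.
All examples now run through 3 states with every (state, symbol) defined. Accept strings end in {0}, Reject strings end in {1,2}; accept={0}.

states=3 start=0 accept={0} delta: 0a->0 0b->1 0c->2 1a->0 1b->1 1c->2 2a->2 2b->1 2c->0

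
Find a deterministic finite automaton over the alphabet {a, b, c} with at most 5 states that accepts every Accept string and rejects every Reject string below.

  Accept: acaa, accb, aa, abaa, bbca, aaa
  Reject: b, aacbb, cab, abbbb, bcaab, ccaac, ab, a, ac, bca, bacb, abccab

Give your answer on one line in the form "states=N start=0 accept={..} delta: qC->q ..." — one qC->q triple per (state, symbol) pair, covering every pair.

Fold the examples into a partial DFA from state 0: repeatedly fix the first undefined (state, symbol) met by the shortest-then-alphabetical prefix, trying targets in increasing order and rejecting any under which an Accept and a Reject string meet in one state with the same remainder; add a state when all current targets are rejected. Accepting states are where Accept strings end.
a: 0a undefined. 0a->0: no, aa/a meet in 0. Open state 1: 0a->1.
b: 0b undefined. 0b->0: no, bbca/bca meet in 0 with "ca" left. 0b->1: ok.
c: 0c undefined. 0c->0: ok.
aa: 1a undefined. 1a->0: no, aa/ccaac meet in 0. 1a->1: no, aa/b meet in 1. Open state 2: 1a->2.
ab: 1b undefined. 1b->0: no, bbca/b meet in 1. 1b->1: no, bbca/bca meet in 1 with "ca" left. 1b->2: no, aa/cab meet in 2. Open state 3: 1b->3.
ac: 1c undefined. 1c->0: no, accb/b meet in 1. 1c->1: no, accb/cab meet in 3. 1c->2: no, accb/bacb meet in 2 with "cb" left. 1c->3: ok.
aaa: 2a undefined. 2a->0: ok.
aac: 2c undefined. 2c->0: no, aaa/ccaac meet in 0. 2c->1: ok.
aba: 3a undefined. 3a->0: no, acaa/b meet in 1. 3a->1: ok.
abb: 3b undefined. 3b->0: no, aaa/aacbb meet in 0. 3b->1: ok.
abc: 3c undefined. 3c->0: no, accb/b meet in 1. 3c->1: no, accb/cab meet in 3. 3c->2: no, accb/bcaab meet in 2 with "b" left. 3c->3: no, accb/b meet in 1. Open state 4: 3c->4.
abcc: 4c undefined. 4c->0: ok.
accb: 4b undefined. 4b->0: ok.
bbca: 4a undefined. 4a->0: ok.
bcaab: 2b undefined. 2b->0: no, accb/bcaab meet in 0. 2b->1: ok.
All examples now run through 5 states with every (state, symbol) defined. Accept strings end in {0,2}, Reject strings end in {1,3}; accept={0,2}.

states=5 start=0 accept={0,2} delta: 0a->1 0b->1 0c->0 1a->2 1b->3 1c->3 2a->0 2b->1 2c->1 3a->1 3b->1 3c->4 4a->0 4b->0 4c->0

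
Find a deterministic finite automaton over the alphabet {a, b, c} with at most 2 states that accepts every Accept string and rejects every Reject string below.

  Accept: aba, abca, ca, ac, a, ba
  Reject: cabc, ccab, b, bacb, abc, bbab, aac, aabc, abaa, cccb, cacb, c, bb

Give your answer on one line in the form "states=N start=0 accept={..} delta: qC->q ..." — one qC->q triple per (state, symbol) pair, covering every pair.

states=2 start=0 accept={1} delta: 0a->1 0b->0 0c->0 1a->0 1b->0 1c->1

Fold the examples into a partial DFA from state 0: repeatedly fix the first undefined (state, symbol) met by the shortest-then-alphabetical prefix, trying targets in increasing order and rejecting any under which an Accept and a Reject string meet in one state with the same remainder; add a state when all current targets are rejected. Accepting states are where Accept strings end.
a: 0a undefined. 0a->0: no, ac/aac meet in 0 with "c" left. Open state 1: 0a->1.
b: 0b undefined. 0b->0: ok.
c: 0c undefined. 0c->0: ok.
aa: 1a undefined. 1a->0: ok.
ab: 1b undefined. 1b->0: ok.
ac: 1c undefined. 1c->0: no, ac/cabc meet in 0. 1c->1: ok.
All examples now run through 2 states with every (state, symbol) defined. Accept strings end in {1}, Reject strings end in {0}; accept={1}.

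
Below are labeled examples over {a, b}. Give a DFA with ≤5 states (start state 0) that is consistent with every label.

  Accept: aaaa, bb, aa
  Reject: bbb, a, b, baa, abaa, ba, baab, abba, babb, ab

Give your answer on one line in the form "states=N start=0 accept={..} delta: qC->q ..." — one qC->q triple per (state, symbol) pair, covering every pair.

Fold the examples into a partial DFA from state 0: repeatedly fix the first undefined (state, symbol) met by the shortest-then-alphabetical prefix, trying targets in increasing order and rejecting any under which an Accept and a Reject string meet in one state with the same remainder; add a state when all current targets are rejected. Accepting states are where Accept strings end.
a: 0a undefined. 0a->0: no, aaaa/a meet in 0. Open state 1: 0a->1.
b: 0b undefined. 0b->0: no, bb/bbb meet in 0. 0b->1: no, bb/ab meet in 1 with "b" left. Open state 2: 0b->2.
aa: 1a undefined. 1a->0: ok.
ab: 1b undefined. 1b->0: no, aaaa/abaa meet in 0. 1b->1: no, aaaa/abba meet in 0. 1b->2: ok.
ba: 2a undefined. 2a->0: no, aaaa/ba meet in 0. 2a->1: no, aaaa/baa meet in 0. 2a->2: no, bb/baab meet in 2 with "b" left. Open state 3: 2a->3.
bb: 2b undefined. 2b->0: ok.
baa: 3a undefined. 3a->0: no, aaaa/baa meet in 0. 3a->1: ok.
bab: 3b undefined. 3b->0: ok.
All examples now run through 4 states with every (state, symbol) defined. Accept strings end in {0}, Reject strings end in {1,2,3}; accept={0}.

states=4 start=0 accept={0} delta: 0a->1 0b->2 1a->0 1b->2 2a->3 2b->0 3a->1 3b->0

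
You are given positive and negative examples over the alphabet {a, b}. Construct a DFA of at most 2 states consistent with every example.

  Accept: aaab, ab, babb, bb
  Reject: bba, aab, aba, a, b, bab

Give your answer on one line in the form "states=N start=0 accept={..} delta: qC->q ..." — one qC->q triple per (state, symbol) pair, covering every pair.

states=2 start=0 accept={0} delta: 0a->1 0b->1 1a->0 1b->0

Grow the machine one transition at a time. Run the examples from 0; the earliest place one falls off (shortest prefix, ties alphabetical) gets sent to the lowest-numbered state that keeps every Accept/Reject pair distinguishable — a pair clashes when both reach the same state with identical unread suffix — and to a fresh state only if none does.
a: 0a undefined. 0a->0: no, aaab/aab meet in 0 with "b" left. Open state 1: 0a->1.
b: 0b undefined. 0b->0: no, ab/bab meet in 1 with "b" left. 0b->1: ok.
aa: 1a undefined. 1a->0: ok.
ab: 1b undefined. 1b->0: ok.
All examples now run through 2 states with every (state, symbol) defined. Accept strings end in {0}, Reject strings end in {1}; accept={0}.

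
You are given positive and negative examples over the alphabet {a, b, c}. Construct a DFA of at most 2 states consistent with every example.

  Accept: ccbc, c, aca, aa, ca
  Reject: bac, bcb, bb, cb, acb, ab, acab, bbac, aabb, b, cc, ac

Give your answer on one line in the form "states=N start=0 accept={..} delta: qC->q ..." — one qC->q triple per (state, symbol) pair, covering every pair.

states=2 start=0 accept={1} delta: 0a->1 0b->0 0c->1 1a->1 1b->0 1c->0

State merging on the prefix tree: take the shortest (then alphabetical) example prefix whose next move is undefined and point that move at state 0, else 1, else 2, ...; a target is out if some Accept/Reject pair would then sit in one state with the same input left (inseparable). If every existing state is out, open a new one.
a: 0a undefined. 0a->0: no, c/ac meet in 0 with "c" left. Open state 1: 0a->1.
b: 0b undefined. 0b->0: ok.
c: 0c undefined. 0c->0: no, ccbc/bcb meet in 0. 0c->1: ok.
aa: 1a undefined. 1a->0: no, aa/bb meet in 0. 1a->1: ok.
ab: 1b undefined. 1b->0: ok.
ac: 1c undefined. 1c->0: ok.
All examples now run through 2 states with every (state, symbol) defined. Accept strings end in {1}, Reject strings end in {0}; accept={1}.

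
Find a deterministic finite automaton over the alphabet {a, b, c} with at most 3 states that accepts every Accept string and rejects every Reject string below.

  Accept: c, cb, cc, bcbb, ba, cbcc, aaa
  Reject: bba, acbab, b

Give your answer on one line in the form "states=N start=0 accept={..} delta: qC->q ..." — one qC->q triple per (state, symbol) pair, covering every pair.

states=3 start=0 accept={0,2} delta: 0a->0 0b->1 0c->2 1a->0 1b->2 1c->0 2a->1 2b->0 2c->0

Fold the examples into a partial DFA from state 0: repeatedly fix the first undefined (state, symbol) met by the shortest-then-alphabetical prefix, trying targets in increasing order and rejecting any under which an Accept and a Reject string meet in one state with the same remainder; add a state when all current targets are rejected. Accepting states are where Accept strings end.
a: 0a undefined. 0a->0: ok.
b: 0b undefined. 0b->0: no, ba/bba meet in 0. Open state 1: 0b->1.
c: 0c undefined. 0c->0: no, cb/b meet in 1. 0c->1: no, c/b meet in 1. Open state 2: 0c->2.
ba: 1a undefined. 1a->0: ok.
bb: 1b undefined. 1b->0: no, ba/bba meet in 0. 1b->1: no, ba/bba meet in 0. 1b->2: ok.
bc: 1c undefined. 1c->0: ok.
cb: 2b undefined. 2b->0: ok.
cc: 2c undefined. 2c->0: ok.
bba: 2a undefined. 2a->0: no, cb/bba meet in 0. 2a->1: ok.
All examples now run through 3 states with every (state, symbol) defined. Accept strings end in {0,2}, Reject strings end in {1}; accept={0,2}.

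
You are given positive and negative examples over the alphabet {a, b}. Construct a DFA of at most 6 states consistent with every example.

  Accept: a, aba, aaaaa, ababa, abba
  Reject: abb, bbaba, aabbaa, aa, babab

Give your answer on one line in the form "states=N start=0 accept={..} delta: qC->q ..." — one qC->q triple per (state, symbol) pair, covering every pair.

State merging on the prefix tree: take the shortest (then alphabetical) example prefix whose next move is undefined and point that move at state 0, else 1, else 2, ...; a target is out if some Accept/Reject pair would then sit in one state with the same input left (inseparable). If every existing state is out, open a new one.
a: 0a undefined. 0a->0: no, a/aa meet in 0. Open state 1: 0a->1.
b: 0b undefined. 0b->0: no, aba/bbaba meet in 1 with "ba" left. 0b->1: no, ababa/bbaba meet in 1 with "baba" left. Open state 2: 0b->2.
aa: 1a undefined. 1a->0: ok.
ab: 1b undefined. 1b->0: ok.
ba: 2a undefined. 2a->0: no, abba/aa meet in 0. 2a->1: ok.
bb: 2b undefined. 2b->0: no, a/bbaba meet in 1. 2b->1: no, a/bbaba meet in 1. 2b->2: no, a/bbaba meet in 1. Open state 3: 2b->3.
bba: 3a undefined. 3a->0: no, a/bbaba meet in 1. 3a->1: no, a/bbaba meet in 1. 3a->2: no, a/aabbaa meet in 1. 3a->3: ok.
bbab: 3b undefined. 3b->0: no, a/bbaba meet in 1. 3b->1: ok.
All examples now run through 4 states with every (state, symbol) defined. Accept strings end in {1}, Reject strings end in {0,2,3}; accept={1}.

states=4 start=0 accept={1} delta: 0a->1 0b->2 1a->0 1b->0 2a->1 2b->3 3a->3 3b->1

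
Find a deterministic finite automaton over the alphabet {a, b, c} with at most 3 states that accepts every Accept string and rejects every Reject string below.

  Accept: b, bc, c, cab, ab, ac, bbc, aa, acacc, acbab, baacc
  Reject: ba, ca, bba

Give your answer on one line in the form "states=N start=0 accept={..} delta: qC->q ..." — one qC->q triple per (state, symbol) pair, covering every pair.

State merging on the prefix tree: take the shortest (then alphabetical) example prefix whose next move is undefined and point that move at state 0, else 1, else 2, ...; a target is out if some Accept/Reject pair would then sit in one state with the same input left (inseparable). If every existing state is out, open a new one.
a: 0a undefined. 0a->0: ok.
b: 0b undefined. 0b->0: no, b/ba meet in 0. Open state 1: 0b->1.
c: 0c undefined. 0c->0: no, c/ca meet in 0. 0c->1: ok.
ba: 1a undefined. 1a->0: no, aa/ba meet in 0. 1a->1: no, b/ba meet in 1. Open state 2: 1a->2.
bb: 1b undefined. 1b->0: no, aa/bba meet in 0. 1b->1: ok.
bc: 1c undefined. 1c->0: ok.
baa: 2a undefined. 2a->0: ok.
cab: 2b undefined. 2b->0: ok.
acac: 2c undefined. 2c->0: ok.
All examples now run through 3 states with every (state, symbol) defined. Accept strings end in {0,1}, Reject strings end in {2}; accept={0,1}.

states=3 start=0 accept={0,1} delta: 0a->0 0b->1 0c->1 1a->2 1b->1 1c->0 2a->0 2b->0 2c->0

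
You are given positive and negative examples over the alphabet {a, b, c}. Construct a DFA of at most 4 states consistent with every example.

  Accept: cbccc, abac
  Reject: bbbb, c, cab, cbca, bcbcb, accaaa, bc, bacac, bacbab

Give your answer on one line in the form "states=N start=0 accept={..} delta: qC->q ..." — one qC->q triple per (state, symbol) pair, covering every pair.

Grow the machine one transition at a time. Run the examples from 0; the earliest place one falls off (shortest prefix, ties alphabetical) gets sent to the lowest-numbered state that keeps every Accept/Reject pair distinguishable — a pair clashes when both reach the same state with identical unread suffix — and to a fresh state only if none does.
a: 0a undefined. 0a->0: ok.
b: 0b undefined. 0b->0: no, abac/c meet in 0 with "c" left. Open state 1: 0b->1.
c: 0c undefined. 0c->0: ok.
ba: 1a undefined. 1a->0: no, abac/c meet in 0. 1a->1: no, abac/bc meet in 1 with "c" left. Open state 2: 1a->2.
bb: 1b undefined. 1b->0: ok.
bc: 1c undefined. 1c->0: no, cbccc/bbbb meet in 0. 1c->1: no, cbccc/cab meet in 1. 1c->2: ok.
bac: 2c undefined. 2c->0: no, cbccc/bbbb meet in 0. 2c->1: no, cbccc/bc meet in 2. 2c->2: no, cbccc/bc meet in 2. Open state 3: 2c->3.
bcb: 2b undefined. 2b->0: ok.
baca: 3a undefined. 3a->0: ok.
bacb: 3b undefined. 3b->0: ok.
cbca: 2a undefined. 2a->0: ok.
cbccc: 3c undefined. 3c->0: no, cbccc/bbbb meet in 0. 3c->1: no, cbccc/cab meet in 1. 3c->2: no, cbccc/bc meet in 2. 3c->3: ok.
All examples now run through 4 states with every (state, symbol) defined. Accept strings end in {3}, Reject strings end in {0,1,2}; accept={3}.

states=4 start=0 accept={3} delta: 0a->0 0b->1 0c->0 1a->2 1b->0 1c->2 2a->0 2b->0 2c->3 3a->0 3b->0 3c->3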